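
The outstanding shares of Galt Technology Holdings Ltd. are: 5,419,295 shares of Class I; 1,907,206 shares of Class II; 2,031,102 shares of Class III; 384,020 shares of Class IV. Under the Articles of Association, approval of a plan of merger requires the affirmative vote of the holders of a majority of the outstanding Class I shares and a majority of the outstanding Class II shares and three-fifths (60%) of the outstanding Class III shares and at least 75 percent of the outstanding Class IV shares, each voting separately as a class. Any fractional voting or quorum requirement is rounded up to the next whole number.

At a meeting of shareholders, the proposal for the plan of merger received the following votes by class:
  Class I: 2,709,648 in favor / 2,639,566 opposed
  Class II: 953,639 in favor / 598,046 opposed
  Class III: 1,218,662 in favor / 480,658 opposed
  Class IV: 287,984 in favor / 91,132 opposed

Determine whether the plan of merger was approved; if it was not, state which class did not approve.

Not approved — the Class IV shares did not give the required vote.

Class I: a majority of 5419295 is 2709648; 2,709,648 required, 2,709,648 in favor — approved.
Class II: a majority of 1907206 is 953604; 953,604 required, 953,639 in favor — approved.
Class III: 3/5 of 2031102 = 1218661.20, rounded up to 1218662; 1,218,662 required, 1,218,662 in favor — approved.
Class IV: 3/4 of 384020 = 288015; 288,015 required, 287,984 in favor — not approved.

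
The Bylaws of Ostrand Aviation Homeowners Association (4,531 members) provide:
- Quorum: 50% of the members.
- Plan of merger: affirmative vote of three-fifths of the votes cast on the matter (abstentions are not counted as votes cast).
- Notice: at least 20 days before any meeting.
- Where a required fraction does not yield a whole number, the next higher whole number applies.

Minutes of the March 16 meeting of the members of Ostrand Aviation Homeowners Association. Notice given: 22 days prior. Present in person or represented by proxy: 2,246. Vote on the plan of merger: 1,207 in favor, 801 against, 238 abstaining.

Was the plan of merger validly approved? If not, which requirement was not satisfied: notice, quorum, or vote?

Invalid — quorum requirement not satisfied.

Notice: 22 days given; 20 required. Satisfied.
Quorum: 50% of 4,531 = 2,265.50, rounded up to 2,266; 2,246 present. Not satisfied.
Vote: requires three-fifths of the votes cast (2,246 − 238 abstaining = 2,008); 3/5 of 2008 = 1204.80, rounded up to 1205, so 1,205 needed; 1,207 in favor. Satisfied.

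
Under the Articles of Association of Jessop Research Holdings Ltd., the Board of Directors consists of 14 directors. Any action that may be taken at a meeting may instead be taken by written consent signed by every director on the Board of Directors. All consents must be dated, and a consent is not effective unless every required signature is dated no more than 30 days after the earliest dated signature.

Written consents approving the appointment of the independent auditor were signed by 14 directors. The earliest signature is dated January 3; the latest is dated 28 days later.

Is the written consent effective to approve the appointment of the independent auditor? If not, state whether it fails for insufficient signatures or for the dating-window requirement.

Signatures required: every one of 14 — unanimous means all 14, so 14 needed; 14 signed. Sufficient.
Dating window: the latest signature is 28 days after the earliest; the limit is 30 days. Within the window.

Effective — both the signature and dating-window requirements are satisfied.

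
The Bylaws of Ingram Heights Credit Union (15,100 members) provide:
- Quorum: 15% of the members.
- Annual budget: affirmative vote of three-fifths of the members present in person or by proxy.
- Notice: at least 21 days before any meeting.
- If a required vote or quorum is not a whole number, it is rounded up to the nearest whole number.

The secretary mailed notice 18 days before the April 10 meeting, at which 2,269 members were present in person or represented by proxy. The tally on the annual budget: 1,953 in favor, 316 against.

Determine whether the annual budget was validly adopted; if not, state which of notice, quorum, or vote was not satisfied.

Notice: 18 days given; 21 required. Not satisfied.
Quorum: 15% of 15,100 = 2,265; 2,269 present. Satisfied.
Vote: requires three-fifths of those present (2,269); 3/5 of 2269 = 1361.40, rounded up to 1362, so 1,362 needed; 1,953 in favor. Satisfied.

Invalid — notice requirement not satisfied.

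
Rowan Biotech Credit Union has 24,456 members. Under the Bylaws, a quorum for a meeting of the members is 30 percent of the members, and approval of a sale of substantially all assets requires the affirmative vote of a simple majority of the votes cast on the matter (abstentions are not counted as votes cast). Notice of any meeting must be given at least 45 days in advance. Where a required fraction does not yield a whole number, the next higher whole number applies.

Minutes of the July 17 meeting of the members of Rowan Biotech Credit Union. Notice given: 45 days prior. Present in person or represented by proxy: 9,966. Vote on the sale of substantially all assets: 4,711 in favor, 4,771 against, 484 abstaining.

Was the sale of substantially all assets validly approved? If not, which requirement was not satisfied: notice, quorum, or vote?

Notice: 45 days given; 45 required. Satisfied.
Quorum: 30% of 24,456 = 7,336.80, rounded up to 7,337; 9,966 present. Satisfied.
Vote: requires a majority of the votes cast (9,966 − 484 abstaining = 9,482); a majority of 9482 is 4742, so 4,742 needed; 4,711 in favor. Not satisfied.

Invalid — vote requirement not satisfied.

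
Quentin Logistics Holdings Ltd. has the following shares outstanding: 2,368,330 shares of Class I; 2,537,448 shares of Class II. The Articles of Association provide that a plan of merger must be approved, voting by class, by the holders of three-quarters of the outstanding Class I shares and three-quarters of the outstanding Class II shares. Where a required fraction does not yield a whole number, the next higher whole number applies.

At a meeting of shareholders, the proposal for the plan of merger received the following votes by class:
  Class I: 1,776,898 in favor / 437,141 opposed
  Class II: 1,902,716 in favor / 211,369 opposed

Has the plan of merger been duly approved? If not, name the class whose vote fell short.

Not approved — the Class II shares did not give the required vote.

Class I: 3/4 of 2368330 = 1776247.50, rounded up to 1776248; 1,776,248 required, 1,776,898 in favor — approved.
Class II: 3/4 of 2537448 = 1903086; 1,903,086 required, 1,902,716 in favor — not approved.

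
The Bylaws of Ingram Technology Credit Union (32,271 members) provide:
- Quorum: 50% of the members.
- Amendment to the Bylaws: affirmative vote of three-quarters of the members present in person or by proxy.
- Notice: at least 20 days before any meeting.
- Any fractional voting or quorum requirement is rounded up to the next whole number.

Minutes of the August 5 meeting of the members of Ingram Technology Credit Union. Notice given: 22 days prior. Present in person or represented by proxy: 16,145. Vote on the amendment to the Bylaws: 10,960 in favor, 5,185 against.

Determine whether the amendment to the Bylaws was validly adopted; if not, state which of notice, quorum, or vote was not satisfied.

Notice: 22 days given; 20 required. Satisfied.
Quorum: 50% of 32,271 = 16,135.50, rounded up to 16,136; 16,145 present. Satisfied.
Vote: requires three-fourths of those present (16,145); 3/4 of 16145 = 12108.75, rounded up to 12109, so 12,109 needed; 10,960 in favor. Not satisfied.

Invalid — vote requirement not satisfied.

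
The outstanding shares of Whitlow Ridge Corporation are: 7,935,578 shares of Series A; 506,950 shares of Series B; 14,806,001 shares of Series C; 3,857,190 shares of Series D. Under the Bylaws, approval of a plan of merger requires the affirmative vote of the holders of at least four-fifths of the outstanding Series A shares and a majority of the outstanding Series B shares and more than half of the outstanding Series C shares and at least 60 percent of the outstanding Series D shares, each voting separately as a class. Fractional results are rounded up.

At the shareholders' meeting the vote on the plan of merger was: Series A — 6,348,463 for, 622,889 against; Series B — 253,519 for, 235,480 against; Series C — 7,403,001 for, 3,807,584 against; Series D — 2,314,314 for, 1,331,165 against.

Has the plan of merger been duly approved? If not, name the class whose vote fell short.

Approved — every class gave the required vote.

Series A: 4/5 of 7935578 = 6348462.40, rounded up to 6348463; 6,348,463 required, 6,348,463 in favor — approved.
Series B: a majority of 506950 is 253476; 253,476 required, 253,519 in favor — approved.
Series C: a majority of 14806001 is 7403001; 7,403,001 required, 7,403,001 in favor — approved.
Series D: 3/5 of 3857190 = 2314314; 2,314,314 required, 2,314,314 in favor — approved.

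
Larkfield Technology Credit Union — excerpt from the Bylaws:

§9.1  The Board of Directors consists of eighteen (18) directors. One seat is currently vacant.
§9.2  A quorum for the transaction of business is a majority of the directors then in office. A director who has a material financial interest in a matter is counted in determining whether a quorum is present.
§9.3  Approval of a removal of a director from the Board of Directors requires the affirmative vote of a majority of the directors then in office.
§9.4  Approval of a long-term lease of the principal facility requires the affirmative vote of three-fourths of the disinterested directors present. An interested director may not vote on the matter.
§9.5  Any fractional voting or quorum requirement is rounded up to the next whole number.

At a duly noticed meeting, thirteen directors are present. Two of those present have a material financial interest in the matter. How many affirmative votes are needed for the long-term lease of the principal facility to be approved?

9

The long-term lease of the principal facility requires three-fourths of the disinterested directors present (13 − 2 = 11).
3/4 of 11 = 8.25, rounded up to 9.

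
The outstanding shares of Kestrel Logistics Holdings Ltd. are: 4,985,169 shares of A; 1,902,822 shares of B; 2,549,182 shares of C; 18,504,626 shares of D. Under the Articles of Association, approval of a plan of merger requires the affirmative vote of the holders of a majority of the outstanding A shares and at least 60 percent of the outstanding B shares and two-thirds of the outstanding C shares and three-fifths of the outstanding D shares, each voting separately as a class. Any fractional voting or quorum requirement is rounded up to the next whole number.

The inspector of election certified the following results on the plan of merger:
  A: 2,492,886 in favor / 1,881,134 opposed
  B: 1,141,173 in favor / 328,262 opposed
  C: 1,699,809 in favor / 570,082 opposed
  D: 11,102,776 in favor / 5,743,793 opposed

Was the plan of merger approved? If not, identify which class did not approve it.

A: a majority of 4985169 is 2492585; 2,492,585 required, 2,492,886 in favor — approved.
B: 3/5 of 1902822 = 1141693.20, rounded up to 1141694; 1,141,694 required, 1,141,173 in favor — not approved.
C: 2/3 of 2549182 = 1699454.67, rounded up to 1699455; 1,699,455 required, 1,699,809 in favor — approved.
D: 3/5 of 18504626 = 11102775.60, rounded up to 11102776; 11,102,776 required, 11,102,776 in favor — approved.

Not approved — the B shares did not give the required vote.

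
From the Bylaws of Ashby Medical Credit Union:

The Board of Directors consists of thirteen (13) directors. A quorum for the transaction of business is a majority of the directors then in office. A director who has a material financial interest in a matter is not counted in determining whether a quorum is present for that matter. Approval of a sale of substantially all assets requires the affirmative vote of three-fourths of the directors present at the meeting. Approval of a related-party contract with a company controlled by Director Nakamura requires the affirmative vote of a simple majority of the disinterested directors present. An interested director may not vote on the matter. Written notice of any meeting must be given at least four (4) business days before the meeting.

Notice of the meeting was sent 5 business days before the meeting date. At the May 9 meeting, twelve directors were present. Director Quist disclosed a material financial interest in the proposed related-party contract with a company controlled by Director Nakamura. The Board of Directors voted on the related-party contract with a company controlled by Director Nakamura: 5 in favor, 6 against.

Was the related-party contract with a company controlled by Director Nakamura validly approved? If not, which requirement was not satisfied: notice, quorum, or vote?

Notice: 5 business days given; 4 required (5 ≥ 4). Satisfied.
Quorum: 12 present, but the 1 interested director does not count, leaving 11. Quorum is 7. Satisfied.
Vote: the related-party contract with a company controlled by Director Nakamura requires a majority of the disinterested directors present (12 − 1 = 11). A majority of 11 is 6, so 6 affirmative votes are needed; 5 voted in favor. Not satisfied.

Invalid — vote requirement not satisfied.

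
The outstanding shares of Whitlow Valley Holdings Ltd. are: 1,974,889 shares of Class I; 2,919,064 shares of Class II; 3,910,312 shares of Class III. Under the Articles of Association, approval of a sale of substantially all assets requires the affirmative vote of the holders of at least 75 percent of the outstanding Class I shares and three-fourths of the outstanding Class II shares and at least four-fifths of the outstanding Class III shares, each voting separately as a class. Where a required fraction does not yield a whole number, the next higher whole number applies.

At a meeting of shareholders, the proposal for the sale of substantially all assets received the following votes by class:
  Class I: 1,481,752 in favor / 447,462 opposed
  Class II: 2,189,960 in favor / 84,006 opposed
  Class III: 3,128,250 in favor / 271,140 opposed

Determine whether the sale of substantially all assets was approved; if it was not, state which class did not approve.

Approved — every class gave the required vote.

Class I: 3/4 of 1974889 = 1481166.75, rounded up to 1481167; 1,481,167 required, 1,481,752 in favor — approved.
Class II: 3/4 of 2919064 = 2189298; 2,189,298 required, 2,189,960 in favor — approved.
Class III: 4/5 of 3910312 = 3128249.60, rounded up to 3128250; 3,128,250 required, 3,128,250 in favor — approved.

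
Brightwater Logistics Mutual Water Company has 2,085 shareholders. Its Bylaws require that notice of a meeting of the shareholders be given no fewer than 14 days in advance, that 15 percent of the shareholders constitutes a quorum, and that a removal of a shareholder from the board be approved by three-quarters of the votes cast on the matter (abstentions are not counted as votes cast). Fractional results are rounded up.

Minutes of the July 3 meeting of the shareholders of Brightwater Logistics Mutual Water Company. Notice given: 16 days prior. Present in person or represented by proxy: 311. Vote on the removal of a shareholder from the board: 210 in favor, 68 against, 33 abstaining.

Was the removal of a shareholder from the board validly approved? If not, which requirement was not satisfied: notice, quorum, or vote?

Invalid — quorum requirement not satisfied.

Notice: 16 days given; 14 required. Satisfied.
Quorum: 15% of 2,085 = 312.75, rounded up to 313; 311 present. Not satisfied.
Vote: requires three-fourths of the votes cast (311 − 33 abstaining = 278); 3/4 of 278 = 208.50, rounded up to 209, so 209 needed; 210 in favor. Satisfied.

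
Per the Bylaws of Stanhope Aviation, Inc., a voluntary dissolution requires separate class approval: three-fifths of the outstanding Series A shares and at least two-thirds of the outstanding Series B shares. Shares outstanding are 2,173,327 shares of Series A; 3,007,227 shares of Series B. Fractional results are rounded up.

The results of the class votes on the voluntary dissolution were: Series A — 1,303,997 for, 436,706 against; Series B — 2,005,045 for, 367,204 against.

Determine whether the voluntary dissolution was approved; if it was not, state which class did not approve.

Approved — every class gave the required vote.

Series A: 3/5 of 2173327 = 1303996.20, rounded up to 1303997; 1,303,997 required, 1,303,997 in favor — approved.
Series B: 2/3 of 3007227 = 2004818; 2,004,818 required, 2,005,045 in favor — approved.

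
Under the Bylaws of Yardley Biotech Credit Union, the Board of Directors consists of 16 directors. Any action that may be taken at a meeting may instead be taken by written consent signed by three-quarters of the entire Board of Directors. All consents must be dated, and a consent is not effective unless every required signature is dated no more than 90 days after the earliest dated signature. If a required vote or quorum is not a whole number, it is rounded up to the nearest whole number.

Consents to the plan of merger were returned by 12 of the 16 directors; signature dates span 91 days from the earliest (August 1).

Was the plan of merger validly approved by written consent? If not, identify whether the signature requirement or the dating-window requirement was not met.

Not effective — dating-window requirement not satisfied.

Signatures required: three-quarters of 16 — 3/4 of 16 = 12, so 12 needed; 12 signed. Sufficient.
Dating window: the latest signature is 91 days after the earliest; the limit is 90 days. Outside the window.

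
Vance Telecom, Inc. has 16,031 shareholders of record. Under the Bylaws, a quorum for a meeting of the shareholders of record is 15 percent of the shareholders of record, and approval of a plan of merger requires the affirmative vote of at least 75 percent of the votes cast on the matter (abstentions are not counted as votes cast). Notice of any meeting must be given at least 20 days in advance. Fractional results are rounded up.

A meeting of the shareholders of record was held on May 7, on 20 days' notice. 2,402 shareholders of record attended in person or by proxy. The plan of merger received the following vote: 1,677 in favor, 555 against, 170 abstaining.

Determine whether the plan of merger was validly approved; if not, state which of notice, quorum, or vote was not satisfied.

Notice: 20 days given; 20 required. Satisfied.
Quorum: 15% of 16,031 = 2,404.65, rounded up to 2,405; 2,402 present. Not satisfied.
Vote: requires three-fourths of the votes cast (2,402 − 170 abstaining = 2,232); 3/4 of 2232 = 1674, so 1,674 needed; 1,677 in favor. Satisfied.

Invalid — quorum requirement not satisfied.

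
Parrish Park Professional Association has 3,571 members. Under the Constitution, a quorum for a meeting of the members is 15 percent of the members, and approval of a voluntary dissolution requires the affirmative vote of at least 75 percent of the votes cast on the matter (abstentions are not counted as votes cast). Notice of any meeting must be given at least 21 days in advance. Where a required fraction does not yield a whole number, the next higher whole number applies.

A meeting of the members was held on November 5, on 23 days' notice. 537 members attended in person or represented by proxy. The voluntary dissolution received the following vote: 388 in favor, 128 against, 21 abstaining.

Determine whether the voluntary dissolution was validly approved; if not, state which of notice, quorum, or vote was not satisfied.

Valid — all requirements satisfied.

Notice: 23 days given; 21 required. Satisfied.
Quorum: 15% of 3,571 = 535.65, rounded up to 536; 537 present. Satisfied.
Vote: requires three-fourths of the votes cast (537 − 21 abstaining = 516); 3/4 of 516 = 387, so 387 needed; 388 in favor. Satisfied.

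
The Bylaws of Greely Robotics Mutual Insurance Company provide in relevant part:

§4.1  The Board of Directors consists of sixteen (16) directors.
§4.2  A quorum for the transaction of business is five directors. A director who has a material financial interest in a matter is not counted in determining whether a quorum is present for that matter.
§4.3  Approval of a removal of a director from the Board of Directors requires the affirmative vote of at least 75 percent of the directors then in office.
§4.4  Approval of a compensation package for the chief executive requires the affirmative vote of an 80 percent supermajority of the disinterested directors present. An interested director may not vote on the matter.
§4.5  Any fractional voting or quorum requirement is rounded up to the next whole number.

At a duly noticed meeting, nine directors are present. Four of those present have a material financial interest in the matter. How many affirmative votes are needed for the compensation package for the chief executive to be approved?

The compensation package for the chief executive requires four-fifths of the disinterested directors present (9 − 4 = 5).
4/5 of 5 = 4.

4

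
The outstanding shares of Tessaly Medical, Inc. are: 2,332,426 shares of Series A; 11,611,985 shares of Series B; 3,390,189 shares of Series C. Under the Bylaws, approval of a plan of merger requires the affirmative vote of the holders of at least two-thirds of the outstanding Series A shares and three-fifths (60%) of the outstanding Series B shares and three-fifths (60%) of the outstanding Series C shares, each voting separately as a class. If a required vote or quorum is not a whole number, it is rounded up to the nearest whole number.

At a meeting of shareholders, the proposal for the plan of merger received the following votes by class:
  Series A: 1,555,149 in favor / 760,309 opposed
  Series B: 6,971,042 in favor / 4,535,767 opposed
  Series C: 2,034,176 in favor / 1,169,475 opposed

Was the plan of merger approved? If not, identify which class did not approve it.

Series A: 2/3 of 2332426 = 1554950.67, rounded up to 1554951; 1,554,951 required, 1,555,149 in favor — approved.
Series B: 3/5 of 11611985 = 6967191; 6,967,191 required, 6,971,042 in favor — approved.
Series C: 3/5 of 3390189 = 2034113.40, rounded up to 2034114; 2,034,114 required, 2,034,176 in favor — approved.

Approved — every class gave the required vote.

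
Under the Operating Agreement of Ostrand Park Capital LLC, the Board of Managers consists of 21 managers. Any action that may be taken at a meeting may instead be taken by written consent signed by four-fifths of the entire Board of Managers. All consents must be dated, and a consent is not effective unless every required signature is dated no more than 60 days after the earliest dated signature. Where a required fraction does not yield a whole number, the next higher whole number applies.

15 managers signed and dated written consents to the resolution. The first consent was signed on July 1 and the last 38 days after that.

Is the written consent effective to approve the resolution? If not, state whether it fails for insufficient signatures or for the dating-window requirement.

Not effective — insufficient signatures.

Signatures required: four-fifths of 21 — 4/5 of 21 = 16.80, rounded up to 17, so 17 needed; 15 signed. Insufficient.
Dating window: the latest signature is 38 days after the earliest; the limit is 60 days. Within the window.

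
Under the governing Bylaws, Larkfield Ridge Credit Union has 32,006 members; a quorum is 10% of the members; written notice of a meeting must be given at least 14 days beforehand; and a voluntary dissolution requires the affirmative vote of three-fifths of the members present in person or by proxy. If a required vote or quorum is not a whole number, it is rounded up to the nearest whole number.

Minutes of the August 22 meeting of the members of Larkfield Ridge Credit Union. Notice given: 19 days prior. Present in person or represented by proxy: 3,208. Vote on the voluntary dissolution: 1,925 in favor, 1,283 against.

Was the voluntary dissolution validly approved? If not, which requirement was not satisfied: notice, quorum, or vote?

Notice: 19 days given; 14 required. Satisfied.
Quorum: 10% of 32,006 = 3,200.60, rounded up to 3,201; 3,208 present. Satisfied.
Vote: requires three-fifths of those present (3,208); 3/5 of 3208 = 1924.80, rounded up to 1925, so 1,925 needed; 1,925 in favor. Satisfied.

Valid — all requirements satisfied.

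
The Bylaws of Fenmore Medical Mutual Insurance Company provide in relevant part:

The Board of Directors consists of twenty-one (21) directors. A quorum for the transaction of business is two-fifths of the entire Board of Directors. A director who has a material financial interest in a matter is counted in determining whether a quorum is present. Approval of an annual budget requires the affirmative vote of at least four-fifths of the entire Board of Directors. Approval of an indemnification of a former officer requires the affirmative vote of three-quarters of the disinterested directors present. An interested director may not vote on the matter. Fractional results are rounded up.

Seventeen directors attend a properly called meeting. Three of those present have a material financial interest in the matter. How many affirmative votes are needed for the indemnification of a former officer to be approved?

The indemnification of a former officer requires three-fourths of the disinterested directors present (17 − 3 = 14).
3/4 of 14 = 10.50, rounded up to 11.

11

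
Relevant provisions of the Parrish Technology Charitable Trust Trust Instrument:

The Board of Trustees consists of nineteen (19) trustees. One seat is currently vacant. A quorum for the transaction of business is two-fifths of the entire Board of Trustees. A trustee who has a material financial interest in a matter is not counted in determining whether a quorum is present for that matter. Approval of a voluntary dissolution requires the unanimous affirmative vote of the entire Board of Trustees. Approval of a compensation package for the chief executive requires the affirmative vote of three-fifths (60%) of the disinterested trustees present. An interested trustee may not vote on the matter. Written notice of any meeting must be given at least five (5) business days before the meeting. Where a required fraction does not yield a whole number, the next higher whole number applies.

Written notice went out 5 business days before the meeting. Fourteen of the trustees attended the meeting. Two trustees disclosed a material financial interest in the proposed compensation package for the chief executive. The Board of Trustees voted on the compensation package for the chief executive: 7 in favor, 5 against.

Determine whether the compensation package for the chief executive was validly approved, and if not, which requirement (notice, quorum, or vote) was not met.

Invalid — vote requirement not satisfied.

Notice: 5 business days given; 5 required (5 ≥ 5). Satisfied.
Quorum: 14 present, but the 2 interested trustees do not count, leaving 12. Quorum is 8. Satisfied.
Vote: the compensation package for the chief executive requires three-fifths of the disinterested trustees present (14 − 2 = 12). 3/5 of 12 = 7.20, rounded up to 8, so 8 affirmative votes are needed; 7 voted in favor. Not satisfied.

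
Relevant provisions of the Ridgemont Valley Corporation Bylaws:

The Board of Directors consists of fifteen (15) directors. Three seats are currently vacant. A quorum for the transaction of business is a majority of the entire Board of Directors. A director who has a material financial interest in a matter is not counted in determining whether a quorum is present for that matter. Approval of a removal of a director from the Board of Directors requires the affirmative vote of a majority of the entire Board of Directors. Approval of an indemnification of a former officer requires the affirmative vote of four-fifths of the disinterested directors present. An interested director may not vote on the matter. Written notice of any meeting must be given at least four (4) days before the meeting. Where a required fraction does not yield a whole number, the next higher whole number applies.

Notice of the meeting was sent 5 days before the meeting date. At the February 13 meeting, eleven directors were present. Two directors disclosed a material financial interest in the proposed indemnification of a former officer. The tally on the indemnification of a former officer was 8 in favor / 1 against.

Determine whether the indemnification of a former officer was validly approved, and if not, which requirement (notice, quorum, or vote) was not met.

Valid — all requirements satisfied.

Notice: 5 days given; 4 required (5 ≥ 4). Satisfied.
Quorum: 11 present, but the 2 interested directors do not count, leaving 9. Quorum is 8. Satisfied.
Vote: the indemnification of a former officer requires four-fifths of the disinterested directors present (11 − 2 = 9). 4/5 of 9 = 7.20, rounded up to 8, so 8 affirmative votes are needed; 8 voted in favor. Satisfied.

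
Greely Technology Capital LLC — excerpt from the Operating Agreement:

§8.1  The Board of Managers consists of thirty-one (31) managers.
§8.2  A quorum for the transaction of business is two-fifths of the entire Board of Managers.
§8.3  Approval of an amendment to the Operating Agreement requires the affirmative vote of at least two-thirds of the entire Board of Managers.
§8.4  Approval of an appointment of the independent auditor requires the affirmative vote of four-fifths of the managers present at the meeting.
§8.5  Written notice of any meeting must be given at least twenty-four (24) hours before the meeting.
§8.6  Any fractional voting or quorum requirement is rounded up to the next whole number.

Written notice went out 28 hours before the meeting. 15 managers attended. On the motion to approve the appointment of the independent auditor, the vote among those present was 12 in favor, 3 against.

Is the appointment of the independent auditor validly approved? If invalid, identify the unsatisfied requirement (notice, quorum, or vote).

Notice: 28 hours given; 24 required (28 ≥ 24). Satisfied.
Quorum: 15 present; quorum is 13. Satisfied.
Vote: the appointment of the independent auditor requires four-fifths of the managers present (15). 4/5 of 15 = 12, so 12 affirmative votes are needed; 12 voted in favor. Satisfied.

Valid — all requirements satisfied.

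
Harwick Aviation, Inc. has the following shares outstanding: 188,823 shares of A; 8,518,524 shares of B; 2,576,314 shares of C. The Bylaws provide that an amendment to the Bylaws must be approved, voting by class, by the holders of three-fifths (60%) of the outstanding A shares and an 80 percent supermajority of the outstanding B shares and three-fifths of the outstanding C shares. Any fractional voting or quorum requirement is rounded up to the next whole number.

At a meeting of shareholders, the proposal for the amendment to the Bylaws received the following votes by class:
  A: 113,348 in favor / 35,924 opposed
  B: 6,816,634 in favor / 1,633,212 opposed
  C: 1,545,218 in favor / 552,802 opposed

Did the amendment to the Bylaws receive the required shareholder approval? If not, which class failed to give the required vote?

Not approved — the C shares did not give the required vote.

A: 3/5 of 188823 = 113293.80, rounded up to 113294; 113,294 required, 113,348 in favor — approved.
B: 4/5 of 8518524 = 6814819.20, rounded up to 6814820; 6,814,820 required, 6,816,634 in favor — approved.
C: 3/5 of 2576314 = 1545788.40, rounded up to 1545789; 1,545,789 required, 1,545,218 in favor — not approved.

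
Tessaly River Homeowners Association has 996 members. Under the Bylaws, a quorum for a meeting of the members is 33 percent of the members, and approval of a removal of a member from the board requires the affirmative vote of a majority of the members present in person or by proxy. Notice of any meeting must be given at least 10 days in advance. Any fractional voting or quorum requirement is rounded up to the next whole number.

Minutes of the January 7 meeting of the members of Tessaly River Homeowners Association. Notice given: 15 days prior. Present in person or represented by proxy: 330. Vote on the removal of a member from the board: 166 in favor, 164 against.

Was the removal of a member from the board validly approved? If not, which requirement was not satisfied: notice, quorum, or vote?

Valid — all requirements satisfied.

Notice: 15 days given; 10 required. Satisfied.
Quorum: 33% of 996 = 328.68, rounded up to 329; 330 present. Satisfied.
Vote: requires a majority of those present (330); a majority of 330 is 166, so 166 needed; 166 in favor. Satisfied.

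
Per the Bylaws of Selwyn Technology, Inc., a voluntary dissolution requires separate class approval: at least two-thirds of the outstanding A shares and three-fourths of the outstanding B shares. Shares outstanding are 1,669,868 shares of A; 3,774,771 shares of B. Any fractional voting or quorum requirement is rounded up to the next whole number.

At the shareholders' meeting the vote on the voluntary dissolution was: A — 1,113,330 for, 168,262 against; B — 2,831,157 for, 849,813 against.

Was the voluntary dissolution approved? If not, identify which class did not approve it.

Approved — every class gave the required vote.

A: 2/3 of 1669868 = 1113245.33, rounded up to 1113246; 1,113,246 required, 1,113,330 in favor — approved.
B: 3/4 of 3774771 = 2831078.25, rounded up to 2831079; 2,831,079 required, 2,831,157 in favor — approved.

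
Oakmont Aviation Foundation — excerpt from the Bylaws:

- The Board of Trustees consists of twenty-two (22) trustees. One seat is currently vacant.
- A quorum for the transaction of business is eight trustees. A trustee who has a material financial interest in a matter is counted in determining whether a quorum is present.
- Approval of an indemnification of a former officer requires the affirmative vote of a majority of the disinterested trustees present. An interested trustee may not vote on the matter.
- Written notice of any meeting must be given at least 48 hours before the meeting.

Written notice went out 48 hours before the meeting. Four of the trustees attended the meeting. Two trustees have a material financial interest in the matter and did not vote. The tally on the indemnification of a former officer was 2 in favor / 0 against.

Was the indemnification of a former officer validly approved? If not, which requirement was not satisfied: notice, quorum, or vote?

Invalid — quorum requirement not satisfied.

Notice: 48 hours given; 48 required (48 ≥ 48). Satisfied.
Quorum: 4 present (interested trustees count toward quorum); quorum is 8. Not satisfied.
Vote: the indemnification of a former officer requires a majority of the disinterested trustees present (4 − 2 = 2). A majority of 2 is 2, so 2 affirmative votes are needed; 2 voted in favor. Satisfied. (Moot — without a quorum no business can be validly transacted.)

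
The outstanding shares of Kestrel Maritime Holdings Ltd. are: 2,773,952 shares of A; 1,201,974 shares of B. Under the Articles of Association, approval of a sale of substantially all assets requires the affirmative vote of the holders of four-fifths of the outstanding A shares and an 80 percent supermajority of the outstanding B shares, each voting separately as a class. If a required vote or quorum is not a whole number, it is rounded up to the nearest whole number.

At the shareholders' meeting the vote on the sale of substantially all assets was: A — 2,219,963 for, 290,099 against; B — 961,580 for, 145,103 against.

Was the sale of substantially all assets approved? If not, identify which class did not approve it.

A: 4/5 of 2773952 = 2219161.60, rounded up to 2219162; 2,219,162 required, 2,219,963 in favor — approved.
B: 4/5 of 1201974 = 961579.20, rounded up to 961580; 961,580 required, 961,580 in favor — approved.

Approved — every class gave the required vote.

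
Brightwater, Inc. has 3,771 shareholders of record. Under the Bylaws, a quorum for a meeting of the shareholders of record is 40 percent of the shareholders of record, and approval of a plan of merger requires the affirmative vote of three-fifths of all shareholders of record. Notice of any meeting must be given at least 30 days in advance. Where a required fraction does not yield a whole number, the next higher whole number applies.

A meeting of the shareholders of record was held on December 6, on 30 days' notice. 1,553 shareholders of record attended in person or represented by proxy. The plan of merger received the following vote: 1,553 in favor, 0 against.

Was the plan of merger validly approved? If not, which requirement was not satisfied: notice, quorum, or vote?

Notice: 30 days given; 30 required. Satisfied.
Quorum: 40% of 3,771 = 1,508.40, rounded up to 1,509; 1,553 present. Satisfied.
Vote: requires three-fifths of all shareholders of record (3,771); 3/5 of 3771 = 2262.60, rounded up to 2263, so 2,263 needed; 1,553 in favor. Not satisfied.

Invalid — vote requirement not satisfied.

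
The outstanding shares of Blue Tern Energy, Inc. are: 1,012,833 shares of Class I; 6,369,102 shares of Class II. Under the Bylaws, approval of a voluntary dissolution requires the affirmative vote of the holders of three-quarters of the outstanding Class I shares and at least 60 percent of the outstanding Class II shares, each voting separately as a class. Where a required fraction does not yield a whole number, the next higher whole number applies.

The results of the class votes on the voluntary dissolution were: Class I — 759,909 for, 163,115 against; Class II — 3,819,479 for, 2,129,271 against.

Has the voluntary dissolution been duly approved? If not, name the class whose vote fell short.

Class I: 3/4 of 1012833 = 759624.75, rounded up to 759625; 759,625 required, 759,909 in favor — approved.
Class II: 3/5 of 6369102 = 3821461.20, rounded up to 3821462; 3,821,462 required, 3,819,479 in favor — not approved.

Not approved — the Class II shares did not give the required vote.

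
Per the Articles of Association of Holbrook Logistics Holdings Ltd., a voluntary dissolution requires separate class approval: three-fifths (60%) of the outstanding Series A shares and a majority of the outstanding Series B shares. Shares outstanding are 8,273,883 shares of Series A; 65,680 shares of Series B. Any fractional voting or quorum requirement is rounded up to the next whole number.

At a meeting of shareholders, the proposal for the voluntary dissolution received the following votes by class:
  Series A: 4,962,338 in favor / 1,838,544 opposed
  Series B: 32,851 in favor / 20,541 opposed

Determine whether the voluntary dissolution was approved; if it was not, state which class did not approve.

Series A: 3/5 of 8273883 = 4964329.80, rounded up to 4964330; 4,964,330 required, 4,962,338 in favor — not approved.
Series B: a majority of 65680 is 32841; 32,841 required, 32,851 in favor — approved.

Not approved — the Series A shares did not give the required vote.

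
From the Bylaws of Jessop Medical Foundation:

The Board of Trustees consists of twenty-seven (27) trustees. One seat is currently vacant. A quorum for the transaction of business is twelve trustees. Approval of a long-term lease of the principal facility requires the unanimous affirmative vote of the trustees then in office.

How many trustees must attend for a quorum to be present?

12

The quorum is fixed at 12.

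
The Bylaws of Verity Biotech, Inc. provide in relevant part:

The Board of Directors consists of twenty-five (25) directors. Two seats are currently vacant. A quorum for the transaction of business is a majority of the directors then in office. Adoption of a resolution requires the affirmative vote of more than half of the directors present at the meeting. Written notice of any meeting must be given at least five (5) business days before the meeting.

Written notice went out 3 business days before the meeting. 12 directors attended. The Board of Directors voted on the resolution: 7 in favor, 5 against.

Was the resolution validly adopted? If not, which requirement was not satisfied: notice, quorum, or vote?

Notice: 3 business days given; 5 required (3 < 5). Not satisfied.
Quorum: 12 present; quorum is 12. Satisfied.
Vote: the resolution requires a majority of the directors present (12). A majority of 12 is 7, so 7 affirmative votes are needed; 7 voted in favor. Satisfied.

Invalid — notice requirement not satisfied.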